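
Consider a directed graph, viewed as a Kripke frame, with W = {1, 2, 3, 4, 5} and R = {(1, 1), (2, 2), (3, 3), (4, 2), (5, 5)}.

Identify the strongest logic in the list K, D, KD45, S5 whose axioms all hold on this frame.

KD45

Serial (axiom D): yes — every world has a successor (e.g. 1 R 1).
Euclidean (axiom 5): yes — any two successors of a common world are R-related.
Transitive (axiom 4): yes — every two-step R-path is closed by a direct edge.
Reflexive (axiom T): no — 4 is not related to itself.
So F validates K, D, KD45; S5 would additionally require R to be reflexive. The strongest is KD45.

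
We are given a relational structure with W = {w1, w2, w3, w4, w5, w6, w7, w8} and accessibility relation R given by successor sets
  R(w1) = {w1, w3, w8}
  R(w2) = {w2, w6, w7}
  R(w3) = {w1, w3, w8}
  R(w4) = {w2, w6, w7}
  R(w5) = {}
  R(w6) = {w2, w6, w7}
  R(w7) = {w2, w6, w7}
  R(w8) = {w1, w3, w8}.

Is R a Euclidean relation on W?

Euclidean: yes — any two successors of a common world are R-related.

Yes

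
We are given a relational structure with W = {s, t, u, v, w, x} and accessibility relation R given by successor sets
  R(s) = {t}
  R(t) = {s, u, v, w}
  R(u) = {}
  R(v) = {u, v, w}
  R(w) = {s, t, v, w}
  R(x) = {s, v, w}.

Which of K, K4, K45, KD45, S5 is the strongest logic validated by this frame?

Transitive (axiom 4): no — s R t and t R u, but not s R u.
Euclidean (axiom 5): no — t R s and t R u, but not s R u.
Serial (axiom D): no — u has no R-successor.
Reflexive (axiom T): no — s is not related to itself.
So F validates K; K4 would additionally require R to be transitive. The strongest is K.

K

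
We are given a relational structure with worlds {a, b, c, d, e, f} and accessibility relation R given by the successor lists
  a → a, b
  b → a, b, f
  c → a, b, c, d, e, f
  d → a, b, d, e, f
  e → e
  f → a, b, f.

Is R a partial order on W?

Reflexive: yes — every world is R-related to itself.
Transitive: no — a R b and b R f, but not a R f.
Antisymmetric: no — a R b and b R a with a ≠ b.
So R is not a partial order.

No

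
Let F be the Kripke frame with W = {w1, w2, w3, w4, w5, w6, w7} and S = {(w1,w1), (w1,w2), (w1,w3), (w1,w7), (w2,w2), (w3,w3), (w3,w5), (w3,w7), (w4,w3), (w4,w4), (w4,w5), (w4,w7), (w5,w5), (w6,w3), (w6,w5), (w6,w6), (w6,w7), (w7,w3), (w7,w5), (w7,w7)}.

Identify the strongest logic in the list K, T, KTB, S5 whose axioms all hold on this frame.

T

Reflexive (axiom T): yes — every world is S-related to itself.
Symmetric (axiom B): no — w1 S w2 but not w2 S w1.
Euclidean (axiom 5): no — w1 S w2 and w1 S w3, but not w2 S w3.
So F validates K, T; KTB would additionally require S to be symmetric. The strongest is T.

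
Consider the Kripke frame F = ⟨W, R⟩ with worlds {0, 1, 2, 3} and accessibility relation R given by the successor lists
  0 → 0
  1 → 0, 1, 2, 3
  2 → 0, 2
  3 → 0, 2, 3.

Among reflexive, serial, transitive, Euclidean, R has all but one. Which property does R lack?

Euclidean

Reflexive: yes — every world is R-related to itself.
Serial: yes — every world has a successor (e.g. 0 R 0).
Transitive: yes — every two-step R-path is closed by a direct edge.
Euclidean: no — 1 R 0 and 1 R 2, but not 0 R 2.
Only Euclidean fails.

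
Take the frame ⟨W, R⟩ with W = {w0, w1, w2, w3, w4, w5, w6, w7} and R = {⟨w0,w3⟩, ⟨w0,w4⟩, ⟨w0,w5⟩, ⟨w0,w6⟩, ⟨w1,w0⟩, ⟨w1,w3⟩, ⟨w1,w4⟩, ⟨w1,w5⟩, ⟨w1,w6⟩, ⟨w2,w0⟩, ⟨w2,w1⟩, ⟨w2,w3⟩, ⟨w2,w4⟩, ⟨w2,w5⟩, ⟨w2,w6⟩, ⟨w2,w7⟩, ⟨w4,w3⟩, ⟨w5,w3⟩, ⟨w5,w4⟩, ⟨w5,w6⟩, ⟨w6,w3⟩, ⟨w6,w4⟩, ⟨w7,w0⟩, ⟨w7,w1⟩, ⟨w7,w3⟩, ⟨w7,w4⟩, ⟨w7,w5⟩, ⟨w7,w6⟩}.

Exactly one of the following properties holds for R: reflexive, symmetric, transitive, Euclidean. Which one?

transitive

Reflexive: no — w0 is not related to itself.
Symmetric: no — w0 R w3 but not w3 R w0.
Transitive: yes — every two-step R-path is closed by a direct edge.
Euclidean: no — w0 R w3 and w0 R w4, but not w3 R w4.
Only transitive holds.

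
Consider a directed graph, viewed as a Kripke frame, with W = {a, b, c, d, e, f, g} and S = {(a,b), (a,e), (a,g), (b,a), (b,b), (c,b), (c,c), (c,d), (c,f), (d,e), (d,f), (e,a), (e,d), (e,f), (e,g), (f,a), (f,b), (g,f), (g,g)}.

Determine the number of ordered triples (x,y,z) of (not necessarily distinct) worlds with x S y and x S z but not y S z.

Enumerating: (a,b,e), (a,b,g), (a,e,b), (a,e,e), (a,g,b), (a,g,e), (b,a,a), (c,b,c), (c,b,d), (c,b,f), (c,d,b), (c,d,c), … and 21 more.
Total: 33.

33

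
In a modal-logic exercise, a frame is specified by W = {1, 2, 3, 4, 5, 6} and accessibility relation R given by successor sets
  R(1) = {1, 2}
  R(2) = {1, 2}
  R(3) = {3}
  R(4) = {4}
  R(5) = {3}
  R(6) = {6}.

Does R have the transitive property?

Yes

Transitive: yes — every two-step R-path is closed by a direct edge.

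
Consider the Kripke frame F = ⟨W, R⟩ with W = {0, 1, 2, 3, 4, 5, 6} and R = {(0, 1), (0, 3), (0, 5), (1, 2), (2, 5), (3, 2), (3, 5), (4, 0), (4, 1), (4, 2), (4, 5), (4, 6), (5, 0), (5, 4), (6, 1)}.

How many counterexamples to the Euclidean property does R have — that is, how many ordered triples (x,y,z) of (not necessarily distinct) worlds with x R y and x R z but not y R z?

36

Enumerating: (0,1,1), (0,1,3), (0,1,5), (0,3,1), (0,3,3), (0,5,1), (0,5,3), (0,5,5), (1,2,2), (2,5,5), (3,2,2), (3,5,2), … and 24 more.
Total: 36.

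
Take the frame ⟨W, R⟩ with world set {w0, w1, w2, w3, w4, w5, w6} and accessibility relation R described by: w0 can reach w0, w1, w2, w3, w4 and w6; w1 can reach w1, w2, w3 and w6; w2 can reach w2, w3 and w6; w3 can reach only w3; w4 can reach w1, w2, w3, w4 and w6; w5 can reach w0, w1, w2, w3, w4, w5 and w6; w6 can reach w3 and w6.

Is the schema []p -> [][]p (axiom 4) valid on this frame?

Yes

The schema 4 characterises exactly the transitive frames.
Transitive: yes — every two-step R-path is closed by a direct edge.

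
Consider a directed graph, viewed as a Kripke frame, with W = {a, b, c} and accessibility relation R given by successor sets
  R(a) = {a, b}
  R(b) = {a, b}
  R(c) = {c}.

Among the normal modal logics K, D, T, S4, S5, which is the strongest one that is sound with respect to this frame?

Serial (axiom D): yes — every world has a successor (e.g. a R a).
Reflexive (axiom T): yes — every world is R-related to itself.
Transitive (axiom 4): yes — every two-step R-path is closed by a direct edge.
Euclidean (axiom 5): yes — any two successors of a common world are R-related.
So F validates K, D, T, S4, S5. The strongest is S5.

S5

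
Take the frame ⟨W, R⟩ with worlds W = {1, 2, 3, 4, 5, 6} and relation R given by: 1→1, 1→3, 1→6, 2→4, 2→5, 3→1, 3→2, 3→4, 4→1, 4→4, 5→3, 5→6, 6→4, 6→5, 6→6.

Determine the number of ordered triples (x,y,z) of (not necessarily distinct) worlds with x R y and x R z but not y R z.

20

Enumerating: (1,3,3), (1,3,6), (1,6,1), (1,6,3), (2,4,5), (2,5,4), (2,5,5), (3,1,2), (3,1,4), (3,2,1), (3,2,2), (3,4,2), … and 8 more.
Total: 20.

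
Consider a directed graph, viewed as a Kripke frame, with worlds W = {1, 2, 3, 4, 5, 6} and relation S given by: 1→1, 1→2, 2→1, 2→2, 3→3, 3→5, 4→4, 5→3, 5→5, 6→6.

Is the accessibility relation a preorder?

Yes

Reflexive: yes — every world is S-related to itself.
Transitive: yes — every two-step S-path is closed by a direct edge.
So S is a preorder.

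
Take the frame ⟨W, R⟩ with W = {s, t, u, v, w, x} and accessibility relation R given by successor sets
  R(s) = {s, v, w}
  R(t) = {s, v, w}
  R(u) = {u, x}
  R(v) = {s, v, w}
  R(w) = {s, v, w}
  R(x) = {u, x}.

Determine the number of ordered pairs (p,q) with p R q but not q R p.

Enumerating: (t,s), (t,v), (t,w).

3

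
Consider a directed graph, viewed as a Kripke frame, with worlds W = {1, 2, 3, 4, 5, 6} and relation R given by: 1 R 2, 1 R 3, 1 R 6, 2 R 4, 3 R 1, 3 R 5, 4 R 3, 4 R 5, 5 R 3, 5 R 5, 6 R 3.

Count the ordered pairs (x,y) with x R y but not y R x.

6

Enumerating: (1,2), (1,6), (2,4), (4,3), (4,5), (6,3).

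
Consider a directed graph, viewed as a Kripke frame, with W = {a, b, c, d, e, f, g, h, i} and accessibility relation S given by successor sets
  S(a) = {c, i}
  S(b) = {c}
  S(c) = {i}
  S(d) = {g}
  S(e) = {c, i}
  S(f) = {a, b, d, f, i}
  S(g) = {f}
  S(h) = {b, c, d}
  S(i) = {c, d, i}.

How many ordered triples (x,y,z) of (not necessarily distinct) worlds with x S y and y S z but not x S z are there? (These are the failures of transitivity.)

Enumerating: (a,i,d), (b,c,i), (c,i,c), (c,i,d), (d,g,f), (e,i,d), (f,a,c), (f,b,c), (f,d,g), (f,i,c), (g,f,a), (g,f,b), (g,f,d), (g,f,i), (h,c,i), (h,d,g), (i,d,g).

17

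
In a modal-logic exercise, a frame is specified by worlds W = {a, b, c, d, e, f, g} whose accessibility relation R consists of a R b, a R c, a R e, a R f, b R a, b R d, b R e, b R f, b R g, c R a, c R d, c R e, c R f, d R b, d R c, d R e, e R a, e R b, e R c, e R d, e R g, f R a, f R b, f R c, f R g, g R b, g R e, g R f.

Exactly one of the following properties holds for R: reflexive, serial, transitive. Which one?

serial

Reflexive: no — a is not related to itself.
Serial: yes — every world has a successor (e.g. a R b).
Transitive: no — a R b and b R d, but not a R d.
Only serial holds.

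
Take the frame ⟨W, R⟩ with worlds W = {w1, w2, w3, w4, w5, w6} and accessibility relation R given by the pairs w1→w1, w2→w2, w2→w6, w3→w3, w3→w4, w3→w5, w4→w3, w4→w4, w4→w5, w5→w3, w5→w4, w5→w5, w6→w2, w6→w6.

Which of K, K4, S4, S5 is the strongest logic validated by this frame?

Transitive (axiom 4): yes — every two-step R-path is closed by a direct edge.
Reflexive (axiom T): yes — every world is R-related to itself.
Euclidean (axiom 5): yes — any two successors of a common world are R-related.
So F validates K, K4, S4, S5. The strongest is S5.

S5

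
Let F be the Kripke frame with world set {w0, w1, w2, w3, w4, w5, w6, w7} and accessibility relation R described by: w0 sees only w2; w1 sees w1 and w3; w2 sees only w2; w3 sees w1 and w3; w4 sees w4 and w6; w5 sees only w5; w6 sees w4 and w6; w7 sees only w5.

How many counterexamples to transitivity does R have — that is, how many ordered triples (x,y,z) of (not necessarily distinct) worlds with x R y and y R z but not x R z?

R is transitive; there are no such tuples.

0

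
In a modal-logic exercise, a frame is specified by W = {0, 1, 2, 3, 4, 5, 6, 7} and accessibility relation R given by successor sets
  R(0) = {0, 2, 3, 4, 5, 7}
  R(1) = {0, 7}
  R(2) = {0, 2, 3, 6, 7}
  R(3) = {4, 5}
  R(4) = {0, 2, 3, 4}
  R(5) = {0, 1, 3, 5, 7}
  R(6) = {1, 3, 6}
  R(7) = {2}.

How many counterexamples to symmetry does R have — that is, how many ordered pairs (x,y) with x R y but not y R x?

11

Enumerating: (0,3), (0,7), (1,0), (1,7), (2,3), (2,6), (4,2), (5,1), (5,7), (6,1), (6,3).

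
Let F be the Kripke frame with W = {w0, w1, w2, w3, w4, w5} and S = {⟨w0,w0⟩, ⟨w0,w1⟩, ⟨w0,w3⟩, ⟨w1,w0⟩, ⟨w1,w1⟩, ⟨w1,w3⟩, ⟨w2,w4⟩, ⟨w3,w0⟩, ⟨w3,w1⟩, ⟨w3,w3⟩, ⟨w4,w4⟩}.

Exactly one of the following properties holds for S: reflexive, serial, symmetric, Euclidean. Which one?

Euclidean

Reflexive: no — w2 is not related to itself.
Serial: no — w5 has no S-successor.
Symmetric: no — w2 S w4 but not w4 S w2.
Euclidean: yes — any two successors of a common world are S-related.
Only Euclidean holds.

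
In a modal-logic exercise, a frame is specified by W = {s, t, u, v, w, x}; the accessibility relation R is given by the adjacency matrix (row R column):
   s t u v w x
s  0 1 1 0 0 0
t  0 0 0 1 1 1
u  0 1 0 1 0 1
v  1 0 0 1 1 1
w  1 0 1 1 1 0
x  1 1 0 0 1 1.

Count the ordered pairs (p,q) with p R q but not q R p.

13

Enumerating: (s,t), (s,u), (t,v), (t,w), (u,t), (u,v), (u,x), (v,s), (v,x), (w,s), (w,u), (x,s), (x,w).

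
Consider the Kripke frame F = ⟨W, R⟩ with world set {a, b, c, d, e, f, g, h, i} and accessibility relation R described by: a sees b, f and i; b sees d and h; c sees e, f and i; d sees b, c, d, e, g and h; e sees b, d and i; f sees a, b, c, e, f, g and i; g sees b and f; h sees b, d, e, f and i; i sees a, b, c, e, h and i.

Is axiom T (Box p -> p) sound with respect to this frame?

Axiom T corresponds to the accessibility relation being reflexive.
Reflexive: no — a is not related to itself.

No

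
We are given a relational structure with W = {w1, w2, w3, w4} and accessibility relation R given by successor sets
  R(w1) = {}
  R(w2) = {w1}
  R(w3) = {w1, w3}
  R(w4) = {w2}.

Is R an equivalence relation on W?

Reflexive: no — w1 is not related to itself.
Symmetric: no — w2 R w1 but not w1 R w2.
Transitive: no — w4 R w2 and w2 R w1, but not w4 R w1.
So R is not an equivalence relation.

No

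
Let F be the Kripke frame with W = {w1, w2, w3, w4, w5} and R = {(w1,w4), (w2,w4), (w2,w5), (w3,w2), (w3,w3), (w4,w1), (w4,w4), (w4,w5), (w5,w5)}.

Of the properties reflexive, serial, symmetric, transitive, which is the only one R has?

Reflexive: no — w1 is not related to itself.
Serial: yes — every world has a successor (e.g. w1 R w4).
Symmetric: no — w2 R w4 but not w4 R w2.
Transitive: no — w1 R w4 and w4 R w5, but not w1 R w5.
Only serial holds.

serial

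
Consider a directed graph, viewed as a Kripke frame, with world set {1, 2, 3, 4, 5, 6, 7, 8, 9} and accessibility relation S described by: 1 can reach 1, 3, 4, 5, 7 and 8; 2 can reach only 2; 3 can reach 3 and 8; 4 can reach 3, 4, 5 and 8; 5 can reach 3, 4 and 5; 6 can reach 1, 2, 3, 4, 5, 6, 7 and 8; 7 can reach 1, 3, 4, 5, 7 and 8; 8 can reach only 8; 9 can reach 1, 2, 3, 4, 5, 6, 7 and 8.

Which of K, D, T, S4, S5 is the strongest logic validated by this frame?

Serial (axiom D): yes — every world has a successor (e.g. 1 S 1).
Reflexive (axiom T): no — 9 is not related to itself.
Transitive (axiom 4): no — 5 S 3 and 3 S 8, but not 5 S 8.
Euclidean (axiom 5): no — 1 S 3 and 1 S 4, but not 3 S 4.
So F validates K, D; T would additionally require S to be reflexive. The strongest is D.

D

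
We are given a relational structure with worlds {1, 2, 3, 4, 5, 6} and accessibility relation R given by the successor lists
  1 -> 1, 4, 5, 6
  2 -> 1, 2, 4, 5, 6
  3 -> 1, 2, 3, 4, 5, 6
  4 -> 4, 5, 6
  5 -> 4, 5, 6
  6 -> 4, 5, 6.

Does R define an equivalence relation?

Reflexive: yes — every world is R-related to itself.
Symmetric: no — 1 R 4 but not 4 R 1.
Transitive: yes — every two-step R-path is closed by a direct edge.
So R is not an equivalence relation.

No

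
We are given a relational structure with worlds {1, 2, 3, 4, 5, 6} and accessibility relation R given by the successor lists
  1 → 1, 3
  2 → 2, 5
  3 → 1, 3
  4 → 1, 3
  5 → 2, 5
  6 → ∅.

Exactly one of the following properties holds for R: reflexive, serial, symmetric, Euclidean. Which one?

Euclidean

Reflexive: no — 4 is not related to itself.
Serial: no — 6 has no R-successor.
Symmetric: no — 4 R 1 but not 1 R 4.
Euclidean: yes — any two successors of a common world are R-related.
Only Euclidean holds.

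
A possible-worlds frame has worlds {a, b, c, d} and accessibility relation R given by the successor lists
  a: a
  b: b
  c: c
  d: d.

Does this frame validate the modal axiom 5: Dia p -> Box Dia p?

Yes

The schema 5 characterises exactly the Euclidean frames.
Euclidean: yes — any two successors of a common world are R-related.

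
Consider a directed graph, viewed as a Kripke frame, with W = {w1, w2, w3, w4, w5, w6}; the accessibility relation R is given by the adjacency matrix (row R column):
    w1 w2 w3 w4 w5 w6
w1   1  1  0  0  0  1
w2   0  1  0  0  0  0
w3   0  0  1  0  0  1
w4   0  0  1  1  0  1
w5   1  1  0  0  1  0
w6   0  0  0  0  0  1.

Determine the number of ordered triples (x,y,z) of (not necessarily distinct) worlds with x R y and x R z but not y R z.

Enumerating: (w1,w2,w1), (w1,w2,w6), (w1,w6,w1), (w1,w6,w2), (w3,w6,w3), (w4,w3,w4), (w4,w6,w3), (w4,w6,w4), (w5,w1,w5), (w5,w2,w1), (w5,w2,w5).

11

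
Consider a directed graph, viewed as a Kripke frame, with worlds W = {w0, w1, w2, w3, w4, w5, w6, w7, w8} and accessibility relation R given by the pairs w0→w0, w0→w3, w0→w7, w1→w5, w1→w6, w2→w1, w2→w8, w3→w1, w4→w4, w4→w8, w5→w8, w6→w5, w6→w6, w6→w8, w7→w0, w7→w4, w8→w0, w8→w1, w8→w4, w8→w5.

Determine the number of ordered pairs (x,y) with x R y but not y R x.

Enumerating: (w0,w3), (w1,w5), (w1,w6), (w2,w1), (w2,w8), (w3,w1), (w6,w5), (w6,w8), (w7,w4), (w8,w0), (w8,w1).

11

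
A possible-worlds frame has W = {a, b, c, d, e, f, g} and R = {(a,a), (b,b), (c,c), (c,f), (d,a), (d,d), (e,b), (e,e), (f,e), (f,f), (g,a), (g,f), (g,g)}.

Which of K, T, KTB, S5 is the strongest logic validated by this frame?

Reflexive (axiom T): yes — every world is R-related to itself.
Symmetric (axiom B): no — c R f but not f R c.
Euclidean (axiom 5): no — g R a and g R f, but not a R f.
So F validates K, T; KTB would additionally require R to be symmetric. The strongest is T.

T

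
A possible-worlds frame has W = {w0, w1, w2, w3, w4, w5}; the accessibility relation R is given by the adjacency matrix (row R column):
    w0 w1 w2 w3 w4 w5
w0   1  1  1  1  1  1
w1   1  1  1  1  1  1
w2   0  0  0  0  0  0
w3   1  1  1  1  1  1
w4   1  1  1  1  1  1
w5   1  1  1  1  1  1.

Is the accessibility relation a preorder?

No

Reflexive: no — w2 is not related to itself.
Transitive: yes — every two-step R-path is closed by a direct edge.
So R is not a preorder.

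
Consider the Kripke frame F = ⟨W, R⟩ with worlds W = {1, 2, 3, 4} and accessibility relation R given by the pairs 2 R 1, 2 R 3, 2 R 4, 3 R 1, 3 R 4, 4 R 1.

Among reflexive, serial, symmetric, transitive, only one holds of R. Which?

Reflexive: no — 1 is not related to itself.
Serial: no — 1 has no R-successor.
Symmetric: no — 2 R 1 but not 1 R 2.
Transitive: yes — every two-step R-path is closed by a direct edge.
Only transitive holds.

transitive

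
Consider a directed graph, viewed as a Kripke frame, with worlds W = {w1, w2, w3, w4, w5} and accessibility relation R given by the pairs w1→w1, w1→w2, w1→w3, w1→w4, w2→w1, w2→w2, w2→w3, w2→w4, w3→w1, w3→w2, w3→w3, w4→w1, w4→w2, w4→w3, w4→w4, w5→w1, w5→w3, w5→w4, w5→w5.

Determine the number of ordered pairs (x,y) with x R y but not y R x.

Enumerating: (w4,w3), (w5,w1), (w5,w3), (w5,w4).

4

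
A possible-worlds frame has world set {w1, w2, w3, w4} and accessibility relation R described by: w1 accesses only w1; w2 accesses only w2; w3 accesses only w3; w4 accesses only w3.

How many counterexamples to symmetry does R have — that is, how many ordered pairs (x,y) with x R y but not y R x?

Enumerating: (w4,w3).

1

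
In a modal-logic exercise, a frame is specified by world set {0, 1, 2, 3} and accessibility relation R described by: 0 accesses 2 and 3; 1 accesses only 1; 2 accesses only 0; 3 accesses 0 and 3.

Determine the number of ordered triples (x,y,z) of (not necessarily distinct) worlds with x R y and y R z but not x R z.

5

Enumerating: (0,2,0), (0,3,0), (2,0,2), (2,0,3), (3,0,2).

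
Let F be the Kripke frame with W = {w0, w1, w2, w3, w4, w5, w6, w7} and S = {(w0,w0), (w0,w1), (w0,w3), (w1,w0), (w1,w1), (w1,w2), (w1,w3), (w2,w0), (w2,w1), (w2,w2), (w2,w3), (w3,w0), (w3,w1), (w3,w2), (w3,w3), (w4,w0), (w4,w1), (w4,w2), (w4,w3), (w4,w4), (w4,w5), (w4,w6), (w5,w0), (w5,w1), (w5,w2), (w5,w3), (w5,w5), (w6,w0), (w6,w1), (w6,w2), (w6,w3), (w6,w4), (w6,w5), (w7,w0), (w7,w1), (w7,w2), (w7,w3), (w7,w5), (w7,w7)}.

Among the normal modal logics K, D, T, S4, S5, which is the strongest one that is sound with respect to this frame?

Serial (axiom D): yes — every world has a successor (e.g. w0 S w0).
Reflexive (axiom T): no — w6 is not related to itself.
Transitive (axiom 4): no — w0 S w1 and w1 S w2, but not w0 S w2.
Euclidean (axiom 5): no — w1 S w0 and w1 S w2, but not w0 S w2.
So F validates K, D; T would additionally require S to be reflexive. The strongest is D.

D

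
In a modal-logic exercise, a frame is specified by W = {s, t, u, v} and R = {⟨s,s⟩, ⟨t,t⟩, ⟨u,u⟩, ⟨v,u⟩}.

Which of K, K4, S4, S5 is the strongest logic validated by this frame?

Transitive (axiom 4): yes — every two-step R-path is closed by a direct edge.
Reflexive (axiom T): no — v is not related to itself.
Euclidean (axiom 5): yes — any two successors of a common world are R-related.
So F validates K, K4; S4 would additionally require R to be reflexive. The strongest is K4.

K4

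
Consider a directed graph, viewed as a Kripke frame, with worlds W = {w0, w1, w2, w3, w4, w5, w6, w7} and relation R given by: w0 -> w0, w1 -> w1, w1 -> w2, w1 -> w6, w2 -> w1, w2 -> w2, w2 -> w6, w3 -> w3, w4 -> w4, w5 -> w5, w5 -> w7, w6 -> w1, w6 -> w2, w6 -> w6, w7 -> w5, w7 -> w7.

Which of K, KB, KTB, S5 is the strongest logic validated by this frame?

Symmetric (axiom B): yes — every pair in R has its reverse in R.
Reflexive (axiom T): yes — every world is R-related to itself.
Euclidean (axiom 5): yes — any two successors of a common world are R-related.
So F validates K, KB, KTB, S5. The strongest is S5.

S5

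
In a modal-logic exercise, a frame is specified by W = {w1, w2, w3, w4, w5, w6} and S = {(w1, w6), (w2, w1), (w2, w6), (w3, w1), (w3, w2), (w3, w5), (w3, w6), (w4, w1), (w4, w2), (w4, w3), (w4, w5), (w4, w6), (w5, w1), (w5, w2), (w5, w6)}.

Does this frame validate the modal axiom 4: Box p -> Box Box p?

Yes

By correspondence theory, 4 is valid on a frame iff S is transitive.
Transitive: yes — every two-step S-path is closed by a direct edge.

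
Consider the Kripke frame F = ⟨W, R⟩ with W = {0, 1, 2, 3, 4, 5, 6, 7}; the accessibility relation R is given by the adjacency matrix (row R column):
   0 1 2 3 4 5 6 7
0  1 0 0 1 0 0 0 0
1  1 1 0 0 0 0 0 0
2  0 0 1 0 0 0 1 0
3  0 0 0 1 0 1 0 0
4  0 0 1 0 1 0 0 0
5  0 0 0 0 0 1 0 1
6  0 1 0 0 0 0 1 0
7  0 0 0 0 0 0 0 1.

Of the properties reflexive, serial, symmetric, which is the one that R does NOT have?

Reflexive: yes — every world is R-related to itself.
Serial: yes — every world has a successor (e.g. 0 R 0).
Symmetric: no — 0 R 3 but not 3 R 0.
Only symmetric fails.

symmetric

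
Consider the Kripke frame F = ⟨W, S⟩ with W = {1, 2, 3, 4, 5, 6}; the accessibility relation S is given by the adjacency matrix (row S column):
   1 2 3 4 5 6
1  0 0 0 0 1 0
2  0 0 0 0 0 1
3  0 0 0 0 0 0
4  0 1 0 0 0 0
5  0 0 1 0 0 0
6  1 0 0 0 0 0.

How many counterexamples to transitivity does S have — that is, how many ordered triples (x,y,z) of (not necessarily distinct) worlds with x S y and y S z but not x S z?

Enumerating: (1,5,3), (2,6,1), (4,2,6), (6,1,5).

4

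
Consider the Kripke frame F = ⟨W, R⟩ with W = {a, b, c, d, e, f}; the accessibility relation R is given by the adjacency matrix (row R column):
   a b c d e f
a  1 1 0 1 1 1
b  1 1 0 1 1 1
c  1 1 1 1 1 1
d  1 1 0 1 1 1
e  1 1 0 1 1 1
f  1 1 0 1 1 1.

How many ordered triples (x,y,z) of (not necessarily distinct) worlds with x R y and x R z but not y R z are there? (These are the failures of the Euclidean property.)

5

Enumerating: (c,a,c), (c,b,c), (c,d,c), (c,e,c), (c,f,c).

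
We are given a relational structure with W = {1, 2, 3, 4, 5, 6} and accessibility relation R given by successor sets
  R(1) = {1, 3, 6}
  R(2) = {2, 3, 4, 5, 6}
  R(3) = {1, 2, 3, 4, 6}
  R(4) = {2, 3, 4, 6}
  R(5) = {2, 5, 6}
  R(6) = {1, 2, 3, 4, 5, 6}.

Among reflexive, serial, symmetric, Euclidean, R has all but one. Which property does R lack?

Reflexive: yes — every world is R-related to itself.
Serial: yes — every world has a successor (e.g. 1 R 1).
Symmetric: yes — every pair in R has its reverse in R.
Euclidean: no — 2 R 3 and 2 R 5, but not 3 R 5.
Only Euclidean fails.

Euclidean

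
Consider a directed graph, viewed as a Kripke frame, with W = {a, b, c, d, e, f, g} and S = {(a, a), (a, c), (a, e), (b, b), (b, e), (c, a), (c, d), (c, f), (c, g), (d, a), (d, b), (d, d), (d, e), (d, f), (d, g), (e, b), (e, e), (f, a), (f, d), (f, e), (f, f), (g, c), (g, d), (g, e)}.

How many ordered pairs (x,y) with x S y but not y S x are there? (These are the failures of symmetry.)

9

Enumerating: (a,e), (c,d), (c,f), (d,a), (d,b), (d,e), (f,a), (f,e), (g,e).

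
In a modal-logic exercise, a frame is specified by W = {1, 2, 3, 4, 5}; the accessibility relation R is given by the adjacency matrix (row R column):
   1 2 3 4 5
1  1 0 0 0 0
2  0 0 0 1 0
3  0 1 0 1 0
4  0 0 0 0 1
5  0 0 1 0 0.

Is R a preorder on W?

Reflexive: no — 2 is not related to itself.
Transitive: no — 2 R 4 and 4 R 5, but not 2 R 5.
So R is not a preorder.

No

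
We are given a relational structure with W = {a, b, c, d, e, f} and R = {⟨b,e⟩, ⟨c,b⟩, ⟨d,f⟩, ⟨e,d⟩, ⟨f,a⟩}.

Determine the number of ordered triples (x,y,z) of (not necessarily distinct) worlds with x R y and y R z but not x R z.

Enumerating: (b,e,d), (c,b,e), (d,f,a), (e,d,f).

4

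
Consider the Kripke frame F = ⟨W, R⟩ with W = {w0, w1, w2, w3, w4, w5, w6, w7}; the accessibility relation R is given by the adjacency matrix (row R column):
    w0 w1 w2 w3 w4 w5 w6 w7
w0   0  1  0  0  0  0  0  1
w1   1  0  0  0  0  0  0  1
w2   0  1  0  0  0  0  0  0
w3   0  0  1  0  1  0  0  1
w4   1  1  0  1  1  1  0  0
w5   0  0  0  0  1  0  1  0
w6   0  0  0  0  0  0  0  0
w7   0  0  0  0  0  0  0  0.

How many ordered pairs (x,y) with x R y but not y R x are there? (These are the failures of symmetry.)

Enumerating: (w0,w7), (w1,w7), (w2,w1), (w3,w2), (w3,w7), (w4,w0), (w4,w1), (w5,w6).

8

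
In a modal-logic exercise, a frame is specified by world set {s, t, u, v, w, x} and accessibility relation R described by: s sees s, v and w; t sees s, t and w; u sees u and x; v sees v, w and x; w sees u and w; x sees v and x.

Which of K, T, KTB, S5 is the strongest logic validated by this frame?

T

Reflexive (axiom T): yes — every world is R-related to itself.
Symmetric (axiom B): no — s R v but not v R s.
Euclidean (axiom 5): no — s R w and s R v, but not w R v.
So F validates K, T; KTB would additionally require R to be symmetric. The strongest is T.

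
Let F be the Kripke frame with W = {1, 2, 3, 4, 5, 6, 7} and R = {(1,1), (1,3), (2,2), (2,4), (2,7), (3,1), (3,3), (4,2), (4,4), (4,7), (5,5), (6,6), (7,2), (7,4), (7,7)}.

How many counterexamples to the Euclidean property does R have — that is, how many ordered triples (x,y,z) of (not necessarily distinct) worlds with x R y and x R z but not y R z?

0

R is Euclidean; there are no such tuples.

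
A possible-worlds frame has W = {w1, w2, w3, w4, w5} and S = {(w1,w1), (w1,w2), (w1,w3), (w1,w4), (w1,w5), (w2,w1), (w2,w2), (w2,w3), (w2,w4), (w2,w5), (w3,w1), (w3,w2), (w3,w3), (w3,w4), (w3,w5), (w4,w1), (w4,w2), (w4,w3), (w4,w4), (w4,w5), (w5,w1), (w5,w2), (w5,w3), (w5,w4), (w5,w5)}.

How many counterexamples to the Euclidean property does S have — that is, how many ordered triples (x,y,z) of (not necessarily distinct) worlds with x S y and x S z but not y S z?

S is Euclidean; there are no such tuples.

0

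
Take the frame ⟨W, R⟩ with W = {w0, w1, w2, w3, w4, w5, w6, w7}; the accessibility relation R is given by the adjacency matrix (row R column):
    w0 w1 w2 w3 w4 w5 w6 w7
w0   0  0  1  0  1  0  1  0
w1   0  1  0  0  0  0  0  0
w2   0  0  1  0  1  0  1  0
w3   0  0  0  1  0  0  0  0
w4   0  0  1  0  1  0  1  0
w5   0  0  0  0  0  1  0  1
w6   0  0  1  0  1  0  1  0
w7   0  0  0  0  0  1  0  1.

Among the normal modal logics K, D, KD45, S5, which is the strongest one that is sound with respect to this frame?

KD45

Serial (axiom D): yes — every world has a successor (e.g. w0 R w2).
Euclidean (axiom 5): yes — any two successors of a common world are R-related.
Transitive (axiom 4): yes — every two-step R-path is closed by a direct edge.
Reflexive (axiom T): no — w0 is not related to itself.
So F validates K, D, KD45; S5 would additionally require R to be reflexive. The strongest is KD45.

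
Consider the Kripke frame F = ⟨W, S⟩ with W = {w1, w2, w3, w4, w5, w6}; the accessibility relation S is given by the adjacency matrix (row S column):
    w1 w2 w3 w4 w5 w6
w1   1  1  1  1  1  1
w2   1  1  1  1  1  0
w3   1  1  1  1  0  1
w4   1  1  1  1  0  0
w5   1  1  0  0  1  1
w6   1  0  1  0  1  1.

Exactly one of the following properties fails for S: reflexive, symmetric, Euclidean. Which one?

Reflexive: yes — every world is S-related to itself.
Symmetric: yes — every pair in S has its reverse in S.
Euclidean: no — w1 S w2 and w1 S w6, but not w2 S w6.
Only Euclidean fails.

Euclidean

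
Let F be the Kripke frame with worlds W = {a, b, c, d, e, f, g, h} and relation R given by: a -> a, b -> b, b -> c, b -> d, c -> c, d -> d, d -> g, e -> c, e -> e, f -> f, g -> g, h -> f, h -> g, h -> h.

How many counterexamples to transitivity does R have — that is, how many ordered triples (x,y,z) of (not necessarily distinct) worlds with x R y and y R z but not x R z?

Enumerating: (b,d,g).

1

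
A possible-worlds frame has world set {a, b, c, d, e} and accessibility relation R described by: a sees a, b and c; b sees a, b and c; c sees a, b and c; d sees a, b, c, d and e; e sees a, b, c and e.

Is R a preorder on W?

Yes

Reflexive: yes — every world is R-related to itself.
Transitive: yes — every two-step R-path is closed by a direct edge.
So R is a preorder.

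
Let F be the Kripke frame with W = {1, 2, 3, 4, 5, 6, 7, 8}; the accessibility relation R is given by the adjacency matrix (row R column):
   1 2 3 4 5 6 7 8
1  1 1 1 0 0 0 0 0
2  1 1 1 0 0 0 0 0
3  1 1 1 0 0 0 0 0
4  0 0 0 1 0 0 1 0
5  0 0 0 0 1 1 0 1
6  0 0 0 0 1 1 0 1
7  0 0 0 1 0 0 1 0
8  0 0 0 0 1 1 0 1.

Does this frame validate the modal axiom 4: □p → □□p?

Axiom 4 corresponds to the accessibility relation being transitive.
Transitive: yes — every two-step R-path is closed by a direct edge.

Yes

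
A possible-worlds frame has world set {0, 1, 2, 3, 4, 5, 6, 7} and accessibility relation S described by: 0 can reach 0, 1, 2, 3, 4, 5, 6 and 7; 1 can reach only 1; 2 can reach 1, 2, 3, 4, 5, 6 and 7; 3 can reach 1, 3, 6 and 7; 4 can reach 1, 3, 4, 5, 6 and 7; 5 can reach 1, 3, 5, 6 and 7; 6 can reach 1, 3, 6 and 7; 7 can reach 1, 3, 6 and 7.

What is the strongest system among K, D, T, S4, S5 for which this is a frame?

S4

Serial (axiom D): yes — every world has a successor (e.g. 0 S 0).
Reflexive (axiom T): yes — every world is S-related to itself.
Transitive (axiom 4): yes — every two-step S-path is closed by a direct edge.
Euclidean (axiom 5): no — 0 S 1 and 0 S 2, but not 1 S 2.
So F validates K, D, T, S4; S5 would additionally require S to be Euclidean. The strongest is S4.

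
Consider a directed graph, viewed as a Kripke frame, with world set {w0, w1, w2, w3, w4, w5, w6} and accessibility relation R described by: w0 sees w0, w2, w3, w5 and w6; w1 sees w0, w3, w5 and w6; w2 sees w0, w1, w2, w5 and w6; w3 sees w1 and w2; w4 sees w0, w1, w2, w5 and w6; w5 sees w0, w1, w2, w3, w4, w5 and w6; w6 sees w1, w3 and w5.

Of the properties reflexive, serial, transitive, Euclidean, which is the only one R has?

serial

Reflexive: no — w1 is not related to itself.
Serial: yes — every world has a successor (e.g. w0 R w0).
Transitive: no — w0 R w2 and w2 R w1, but not w0 R w1.
Euclidean: no — w0 R w2 and w0 R w3, but not w2 R w3.
Only serial holds.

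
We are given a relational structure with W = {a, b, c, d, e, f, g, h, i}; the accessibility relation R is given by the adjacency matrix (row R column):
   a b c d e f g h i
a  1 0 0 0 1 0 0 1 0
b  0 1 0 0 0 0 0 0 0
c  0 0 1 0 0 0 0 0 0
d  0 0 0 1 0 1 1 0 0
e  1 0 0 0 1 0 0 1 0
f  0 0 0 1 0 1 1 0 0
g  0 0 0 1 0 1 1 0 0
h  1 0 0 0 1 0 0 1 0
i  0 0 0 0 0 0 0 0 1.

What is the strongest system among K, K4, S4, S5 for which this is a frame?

S5

Transitive (axiom 4): yes — every two-step R-path is closed by a direct edge.
Reflexive (axiom T): yes — every world is R-related to itself.
Euclidean (axiom 5): yes — any two successors of a common world are R-related.
So F validates K, K4, S4, S5. The strongest is S5.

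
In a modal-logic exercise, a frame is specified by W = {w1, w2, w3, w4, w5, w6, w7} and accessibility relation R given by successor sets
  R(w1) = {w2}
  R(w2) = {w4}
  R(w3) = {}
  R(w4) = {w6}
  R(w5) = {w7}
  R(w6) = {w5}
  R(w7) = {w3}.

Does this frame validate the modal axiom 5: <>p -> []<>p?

By correspondence theory, 5 is valid on a frame iff R is Euclidean.
Euclidean: no — w1 R w2 and w1 R w2, but not w2 R w2.

No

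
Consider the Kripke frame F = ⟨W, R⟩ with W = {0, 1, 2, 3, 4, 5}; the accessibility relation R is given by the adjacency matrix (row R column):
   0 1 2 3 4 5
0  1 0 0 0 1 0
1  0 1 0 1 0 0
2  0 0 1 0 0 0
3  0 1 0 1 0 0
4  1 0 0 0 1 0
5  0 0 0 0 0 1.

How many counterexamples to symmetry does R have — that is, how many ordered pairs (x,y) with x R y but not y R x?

0

R is symmetric; there are no such tuples.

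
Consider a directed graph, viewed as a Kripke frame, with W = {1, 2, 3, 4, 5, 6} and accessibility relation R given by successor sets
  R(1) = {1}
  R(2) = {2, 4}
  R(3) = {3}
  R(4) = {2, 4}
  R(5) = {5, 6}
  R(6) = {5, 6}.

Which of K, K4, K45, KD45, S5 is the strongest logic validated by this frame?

Transitive (axiom 4): yes — every two-step R-path is closed by a direct edge.
Euclidean (axiom 5): yes — any two successors of a common world are R-related.
Serial (axiom D): yes — every world has a successor (e.g. 1 R 1).
Reflexive (axiom T): yes — every world is R-related to itself.
So F validates K, K4, K45, KD45, S5. The strongest is S5.

S5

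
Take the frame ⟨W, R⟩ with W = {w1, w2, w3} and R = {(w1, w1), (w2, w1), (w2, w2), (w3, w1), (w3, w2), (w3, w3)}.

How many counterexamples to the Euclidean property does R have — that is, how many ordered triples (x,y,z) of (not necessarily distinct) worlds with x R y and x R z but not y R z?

4

Enumerating: (w2,w1,w2), (w3,w1,w2), (w3,w1,w3), (w3,w2,w3).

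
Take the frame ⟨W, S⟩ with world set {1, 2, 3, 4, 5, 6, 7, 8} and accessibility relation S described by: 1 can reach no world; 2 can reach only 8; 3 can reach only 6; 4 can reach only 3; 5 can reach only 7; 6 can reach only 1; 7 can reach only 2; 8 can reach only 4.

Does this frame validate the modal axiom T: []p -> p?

By correspondence theory, T is valid on a frame iff S is reflexive.
Reflexive: no — 1 is not related to itself.

No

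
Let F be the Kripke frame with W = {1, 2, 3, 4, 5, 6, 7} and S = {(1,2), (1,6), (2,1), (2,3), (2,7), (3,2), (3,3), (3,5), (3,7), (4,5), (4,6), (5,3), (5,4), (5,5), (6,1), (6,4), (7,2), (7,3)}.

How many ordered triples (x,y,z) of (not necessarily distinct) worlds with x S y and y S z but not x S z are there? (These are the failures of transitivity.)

27

Enumerating: (1,2,1), (1,2,3), (1,2,7), (1,6,1), (1,6,4), (2,1,2), (2,1,6), (2,3,2), (2,3,5), (2,7,2), (3,2,1), (3,5,4), … and 15 more.
Total: 27.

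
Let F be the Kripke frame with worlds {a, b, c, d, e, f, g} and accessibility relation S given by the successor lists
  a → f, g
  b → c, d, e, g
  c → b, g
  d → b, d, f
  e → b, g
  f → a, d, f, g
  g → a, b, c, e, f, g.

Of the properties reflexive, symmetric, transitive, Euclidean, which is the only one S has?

symmetric

Reflexive: no — a is not related to itself.
Symmetric: yes — every pair in S has its reverse in S.
Transitive: no — a S f and f S d, but not a S d.
Euclidean: no — b S c and b S d, but not c S d.
Only symmetric holds.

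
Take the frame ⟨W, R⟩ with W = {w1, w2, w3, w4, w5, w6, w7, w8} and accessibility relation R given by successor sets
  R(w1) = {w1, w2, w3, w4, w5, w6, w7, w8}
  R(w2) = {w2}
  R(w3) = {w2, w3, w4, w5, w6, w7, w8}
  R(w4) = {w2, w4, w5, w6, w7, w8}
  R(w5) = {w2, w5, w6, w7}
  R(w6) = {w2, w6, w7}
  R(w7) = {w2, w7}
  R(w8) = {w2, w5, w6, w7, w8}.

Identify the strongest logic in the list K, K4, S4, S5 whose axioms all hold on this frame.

S4

Transitive (axiom 4): yes — every two-step R-path is closed by a direct edge.
Reflexive (axiom T): yes — every world is R-related to itself.
Euclidean (axiom 5): no — w1 R w2 and w1 R w3, but not w2 R w3.
So F validates K, K4, S4; S5 would additionally require R to be Euclidean. The strongest is S4.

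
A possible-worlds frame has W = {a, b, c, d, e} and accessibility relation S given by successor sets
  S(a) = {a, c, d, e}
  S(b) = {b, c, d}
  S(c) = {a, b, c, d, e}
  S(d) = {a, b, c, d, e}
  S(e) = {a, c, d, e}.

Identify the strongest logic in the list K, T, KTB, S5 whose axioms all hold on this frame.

KTB

Reflexive (axiom T): yes — every world is S-related to itself.
Symmetric (axiom B): yes — every pair in S has its reverse in S.
Euclidean (axiom 5): no — c S a and c S b, but not a S b.
So F validates K, T, KTB; S5 would additionally require S to be Euclidean. The strongest is KTB.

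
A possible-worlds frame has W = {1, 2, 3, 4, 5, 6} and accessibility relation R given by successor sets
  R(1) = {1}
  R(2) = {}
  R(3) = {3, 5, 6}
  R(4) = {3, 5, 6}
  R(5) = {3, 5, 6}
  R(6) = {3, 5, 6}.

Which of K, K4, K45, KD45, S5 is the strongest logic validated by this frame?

K45

Transitive (axiom 4): yes — every two-step R-path is closed by a direct edge.
Euclidean (axiom 5): yes — any two successors of a common world are R-related.
Serial (axiom D): no — 2 has no R-successor.
Reflexive (axiom T): no — 2 is not related to itself.
So F validates K, K4, K45; KD45 would additionally require R to be serial. The strongest is K45.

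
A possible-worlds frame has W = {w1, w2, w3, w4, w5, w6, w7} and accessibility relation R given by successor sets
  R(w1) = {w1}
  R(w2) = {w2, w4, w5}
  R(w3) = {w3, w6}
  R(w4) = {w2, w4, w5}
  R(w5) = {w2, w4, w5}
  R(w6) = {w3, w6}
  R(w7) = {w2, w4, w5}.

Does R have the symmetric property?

Symmetric: no — w7 R w2 but not w2 R w7.

No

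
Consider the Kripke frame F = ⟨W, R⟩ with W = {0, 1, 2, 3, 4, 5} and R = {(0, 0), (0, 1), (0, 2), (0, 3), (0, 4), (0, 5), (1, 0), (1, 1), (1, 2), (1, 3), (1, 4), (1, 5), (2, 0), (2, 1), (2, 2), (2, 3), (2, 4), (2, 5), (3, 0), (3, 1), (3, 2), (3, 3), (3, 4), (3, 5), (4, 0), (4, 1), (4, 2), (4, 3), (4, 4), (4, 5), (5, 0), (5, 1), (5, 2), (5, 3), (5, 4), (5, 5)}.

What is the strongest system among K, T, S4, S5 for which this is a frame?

S5

Reflexive (axiom T): yes — every world is R-related to itself.
Transitive (axiom 4): yes — every two-step R-path is closed by a direct edge.
Euclidean (axiom 5): yes — any two successors of a common world are R-related.
So F validates K, T, S4, S5. The strongest is S5.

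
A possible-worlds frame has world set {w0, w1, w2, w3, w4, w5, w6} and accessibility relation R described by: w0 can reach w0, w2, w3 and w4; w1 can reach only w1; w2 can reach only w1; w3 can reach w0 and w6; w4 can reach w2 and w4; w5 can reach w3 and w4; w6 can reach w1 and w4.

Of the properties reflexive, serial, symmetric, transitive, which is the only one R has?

Reflexive: no — w2 is not related to itself.
Serial: yes — every world has a successor (e.g. w0 R w0).
Symmetric: no — w0 R w2 but not w2 R w0.
Transitive: no — w0 R w2 and w2 R w1, but not w0 R w1.
Only serial holds.

serial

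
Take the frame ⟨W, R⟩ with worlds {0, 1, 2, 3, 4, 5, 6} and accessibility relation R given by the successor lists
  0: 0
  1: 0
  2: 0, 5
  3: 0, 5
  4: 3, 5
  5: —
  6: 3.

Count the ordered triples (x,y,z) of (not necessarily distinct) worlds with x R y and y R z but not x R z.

3

Enumerating: (4,3,0), (6,3,0), (6,3,5).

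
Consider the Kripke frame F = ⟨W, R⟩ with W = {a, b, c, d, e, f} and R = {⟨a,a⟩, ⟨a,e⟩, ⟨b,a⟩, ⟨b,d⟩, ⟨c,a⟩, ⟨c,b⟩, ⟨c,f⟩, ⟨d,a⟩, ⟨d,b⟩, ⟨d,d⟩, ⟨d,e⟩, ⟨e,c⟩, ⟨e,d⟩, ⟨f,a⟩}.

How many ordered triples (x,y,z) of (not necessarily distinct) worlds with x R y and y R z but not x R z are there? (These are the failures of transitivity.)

Enumerating: (a,e,c), (a,e,d), (b,a,e), (b,d,b), (b,d,e), (c,a,e), (c,b,d), (d,e,c), (e,c,a), (e,c,b), (e,c,f), (e,d,a), (e,d,b), (e,d,e), (f,a,e).

15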